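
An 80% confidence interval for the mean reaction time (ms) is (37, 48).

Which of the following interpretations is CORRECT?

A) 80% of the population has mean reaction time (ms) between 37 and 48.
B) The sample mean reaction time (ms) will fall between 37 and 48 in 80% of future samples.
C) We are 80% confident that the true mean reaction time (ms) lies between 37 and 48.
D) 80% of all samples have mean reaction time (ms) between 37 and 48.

A confidence interval represents our confidence in the procedure, not a probability statement about the parameter.

Key concept: If we repeated this sampling process many times and computed an 80% CI each time, about 80% of those intervals would contain the true population parameter.

For this specific interval (37, 48):
- Midpoint (point estimate): 42.5
- Margin of error: 5.5

The correct interpretation is the one stating confidence that the true parameter lies in the interval — option C.

C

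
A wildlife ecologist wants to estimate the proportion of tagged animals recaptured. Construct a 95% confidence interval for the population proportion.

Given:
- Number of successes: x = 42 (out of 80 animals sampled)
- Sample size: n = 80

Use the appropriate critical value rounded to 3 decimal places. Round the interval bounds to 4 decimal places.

Sample proportion: p̂ = 42/80 = 0.525000

Check conditions for normal approximation:
  np̂ = 42 ≥ 10 ✓
  n(1-p̂) = 38 ≥ 10 ✓

The sample is large enough, so use a z-interval (normal approximation) for the proportion.

For 95% confidence, z* = 1.96 (from standard normal table)

Standard error: SE = √(p̂(1-p̂)/n) = √(0.525000×0.475000/80) = 0.05583178

Margin of error: E = z* × SE = 1.96 × 0.05583178 = 0.109430

Z-interval: p̂ ± E = 0.525000 ± 0.109430 = (0.415570, 0.634430)

Rounded to 4 decimal places:

(0.4156, 0.6344)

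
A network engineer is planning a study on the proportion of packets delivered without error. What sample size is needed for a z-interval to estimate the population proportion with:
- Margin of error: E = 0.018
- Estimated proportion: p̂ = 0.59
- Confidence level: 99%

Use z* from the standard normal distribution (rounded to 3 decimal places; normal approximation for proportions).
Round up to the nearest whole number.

Using z* for proportion z-interval (normal approximation).

For 99% confidence, z* = 2.576 (from standard normal table)

Sample size formula for proportion z-interval: n = z*²p̂(1-p̂)/E²

n = 2.576² × 0.59 × 0.41 / 0.018²
  = 6.635776 × 0.2419 / 0.000324
  = 4954.3031

Round up to the nearest whole number: n = 4955

4955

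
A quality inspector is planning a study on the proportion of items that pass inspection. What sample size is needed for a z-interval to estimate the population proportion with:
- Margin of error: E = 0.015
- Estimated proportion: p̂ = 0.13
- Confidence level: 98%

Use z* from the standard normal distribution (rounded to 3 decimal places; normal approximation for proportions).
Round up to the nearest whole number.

Using z* for proportion z-interval (normal approximation).

For 98% confidence, z* = 2.326 (from standard normal table)

Sample size formula for proportion z-interval: n = z*²p̂(1-p̂)/E²

n = 2.326² × 0.13 × 0.87 / 0.015²
  = 5.410276 × 0.1131 / 0.000225
  = 2719.5654

Round up to the nearest whole number: n = 2720

2720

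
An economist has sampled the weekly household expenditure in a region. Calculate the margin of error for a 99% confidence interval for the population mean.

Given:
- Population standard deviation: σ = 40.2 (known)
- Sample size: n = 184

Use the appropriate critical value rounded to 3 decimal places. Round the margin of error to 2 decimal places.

The population standard deviation σ is known, so use the z-interval margin of error formula.

For 99% confidence, z* = 2.576 (from standard normal table)

Margin of error formula for z-interval: E = z* × σ/√n

E = 2.576 × 40.2/√184
  = 2.576 × 2.963583
  = 7.6342

Rounded to 2 decimal places:

7.63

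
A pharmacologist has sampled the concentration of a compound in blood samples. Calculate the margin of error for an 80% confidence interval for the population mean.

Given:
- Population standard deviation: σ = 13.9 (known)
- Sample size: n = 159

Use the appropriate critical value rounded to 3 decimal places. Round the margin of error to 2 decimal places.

The population standard deviation σ is known, so use the z-interval margin of error formula.

For 80% confidence, z* = 1.282 (from standard normal table)

Margin of error formula for z-interval: E = z* × σ/√n

E = 1.282 × 13.9/√159
  = 1.282 × 1.102342
  = 1.4132

Rounded to 2 decimal places:

1.41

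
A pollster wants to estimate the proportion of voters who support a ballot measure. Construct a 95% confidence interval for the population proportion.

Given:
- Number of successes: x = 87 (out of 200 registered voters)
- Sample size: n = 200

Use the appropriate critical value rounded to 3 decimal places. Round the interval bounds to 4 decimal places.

Sample proportion: p̂ = 87/200 = 0.435000

Check conditions for normal approximation:
  np̂ = 87 ≥ 10 ✓
  n(1-p̂) = 113 ≥ 10 ✓

The sample is large enough, so use a z-interval (normal approximation) for the proportion.

For 95% confidence, z* = 1.96 (from standard normal table)

Standard error: SE = √(p̂(1-p̂)/n) = √(0.435000×0.565000/200) = 0.03505531

Margin of error: E = z* × SE = 1.96 × 0.03505531 = 0.068708

Z-interval: p̂ ± E = 0.435000 ± 0.068708 = (0.366292, 0.503708)

Rounded to 4 decimal places:

(0.3663, 0.5037)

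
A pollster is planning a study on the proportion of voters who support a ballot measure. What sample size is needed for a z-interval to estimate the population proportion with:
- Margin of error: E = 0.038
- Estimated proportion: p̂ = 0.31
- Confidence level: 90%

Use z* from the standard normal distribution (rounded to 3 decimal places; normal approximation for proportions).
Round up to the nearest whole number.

Using z* for proportion z-interval (normal approximation).

For 90% confidence, z* = 1.645 (from standard normal table)

Sample size formula for proportion z-interval: n = z*²p̂(1-p̂)/E²

n = 1.645² × 0.31 × 0.69 / 0.038²
  = 2.706025 × 0.2139 / 0.001444
  = 400.8440

Round up to the nearest whole number: n = 401

401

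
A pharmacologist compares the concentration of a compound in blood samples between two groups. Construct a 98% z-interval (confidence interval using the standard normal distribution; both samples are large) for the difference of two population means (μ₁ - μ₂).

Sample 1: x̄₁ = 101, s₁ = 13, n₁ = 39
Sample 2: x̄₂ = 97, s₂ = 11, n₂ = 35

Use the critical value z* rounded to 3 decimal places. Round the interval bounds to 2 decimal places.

Both samples are large (n₁ = 39 ≥ 30, n₂ = 35 ≥ 30), so a z-interval for the difference of means applies.

Point estimate: x̄₁ - x̄₂ = 101 - 97 = 4

Standard error: SE = √(s₁²/n₁ + s₂²/n₂)
= √(13²/39 + 11²/35)
= √(4.333333 + 3.457143)
= 2.791142

For 98% confidence, z* = 2.326 (from standard normal table)
Margin of error: E = z* × SE = 2.326 × 2.791142 = 6.4922

Z-interval: (x̄₁ - x̄₂) ± E = 4 ± 6.4922 = (-2.4922, 10.4922)

Rounded to 2 decimal places:

(-2.49, 10.49)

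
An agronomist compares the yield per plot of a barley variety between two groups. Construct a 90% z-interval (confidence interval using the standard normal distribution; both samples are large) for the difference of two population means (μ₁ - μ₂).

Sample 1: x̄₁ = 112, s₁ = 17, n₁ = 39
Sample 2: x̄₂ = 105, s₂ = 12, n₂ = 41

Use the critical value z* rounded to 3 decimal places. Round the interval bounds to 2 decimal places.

Both samples are large (n₁ = 39 ≥ 30, n₂ = 41 ≥ 30), so a z-interval for the difference of means applies.

Point estimate: x̄₁ - x̄₂ = 112 - 105 = 7

Standard error: SE = √(s₁²/n₁ + s₂²/n₂)
= √(17²/39 + 12²/41)
= √(7.410256 + 3.512195)
= 3.304913

For 90% confidence, z* = 1.645 (from standard normal table)
Margin of error: E = z* × SE = 1.645 × 3.304913 = 5.4366

Z-interval: (x̄₁ - x̄₂) ± E = 7 ± 5.4366 = (1.5634, 12.4366)

Rounded to 2 decimal places:

(1.56, 12.44)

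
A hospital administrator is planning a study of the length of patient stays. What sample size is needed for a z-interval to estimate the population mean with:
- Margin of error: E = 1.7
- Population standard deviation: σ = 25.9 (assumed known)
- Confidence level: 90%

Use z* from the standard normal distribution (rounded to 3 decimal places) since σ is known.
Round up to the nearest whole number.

Using z* since population σ is known (z-interval formula).

For 90% confidence, z* = 1.645 (from standard normal table)

Sample size formula for z-interval: n = (z*σ/E)²

n = (1.645 × 25.9 / 1.7)²
  = (25.062059)²
  = 628.1068

Round up to the nearest whole number: n = 629

629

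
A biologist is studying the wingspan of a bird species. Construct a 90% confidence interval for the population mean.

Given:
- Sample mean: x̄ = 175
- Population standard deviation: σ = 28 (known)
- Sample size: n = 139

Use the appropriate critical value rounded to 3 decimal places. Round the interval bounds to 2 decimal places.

The population standard deviation σ is known, so use a z-interval (standard normal critical value).

For 90% confidence, z* = 1.645 (from standard normal table)

Standard error: SE = σ/√n = 28/√139 = 2.374929

Margin of error: E = z* × SE = 1.645 × 2.374929 = 3.9068

Z-interval: x̄ ± E = 175 ± 3.9068 = (171.0932, 178.9068)

Rounded to 2 decimal places:

(171.09, 178.91)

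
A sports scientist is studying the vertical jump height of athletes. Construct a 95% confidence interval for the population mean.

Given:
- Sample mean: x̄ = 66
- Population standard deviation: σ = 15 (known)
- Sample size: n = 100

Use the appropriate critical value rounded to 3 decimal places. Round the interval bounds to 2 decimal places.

The population standard deviation σ is known, so use a z-interval (standard normal critical value).

For 95% confidence, z* = 1.96 (from standard normal table)

Standard error: SE = σ/√n = 15/√100 = 1.500000

Margin of error: E = z* × SE = 1.96 × 1.500000 = 2.9400

Z-interval: x̄ ± E = 66 ± 2.9400 = (63.0600, 68.9400)

Rounded to 2 decimal places:

(63.06, 68.94)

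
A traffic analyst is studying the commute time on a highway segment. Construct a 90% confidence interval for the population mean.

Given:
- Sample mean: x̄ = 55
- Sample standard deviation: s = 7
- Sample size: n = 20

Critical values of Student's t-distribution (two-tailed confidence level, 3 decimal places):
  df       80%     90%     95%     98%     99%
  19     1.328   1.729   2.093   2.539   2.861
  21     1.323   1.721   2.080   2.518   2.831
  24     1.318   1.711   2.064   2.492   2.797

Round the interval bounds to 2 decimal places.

The population standard deviation σ is unknown (only the sample standard deviation s is given), so use a t-interval with df = n - 1 = 20 - 1 = 19.

For 90% confidence with df = 19, t* = 1.729 (from t-table)

Standard error: SE = s/√n = 7/√20 = 1.565248

Margin of error: E = t* × SE = 1.729 × 1.565248 = 2.7063

T-interval: x̄ ± E = 55 ± 2.7063 = (52.2937, 57.7063)

Rounded to 2 decimal places:

(52.29, 57.71)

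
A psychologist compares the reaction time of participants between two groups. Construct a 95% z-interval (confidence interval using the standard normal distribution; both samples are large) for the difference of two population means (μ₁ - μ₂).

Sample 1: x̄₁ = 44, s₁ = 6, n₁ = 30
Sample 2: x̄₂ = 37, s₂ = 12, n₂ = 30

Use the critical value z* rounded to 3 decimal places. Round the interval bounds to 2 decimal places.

Both samples are large (n₁ = 30 ≥ 30, n₂ = 30 ≥ 30), so a z-interval for the difference of means applies.

Point estimate: x̄₁ - x̄₂ = 44 - 37 = 7

Standard error: SE = √(s₁²/n₁ + s₂²/n₂)
= √(6²/30 + 12²/30)
= √(1.200000 + 4.800000)
= 2.449490

For 95% confidence, z* = 1.96 (from standard normal table)
Margin of error: E = z* × SE = 1.96 × 2.449490 = 4.8010

Z-interval: (x̄₁ - x̄₂) ± E = 7 ± 4.8010 = (2.1990, 11.8010)

Rounded to 2 decimal places:

(2.20, 11.80)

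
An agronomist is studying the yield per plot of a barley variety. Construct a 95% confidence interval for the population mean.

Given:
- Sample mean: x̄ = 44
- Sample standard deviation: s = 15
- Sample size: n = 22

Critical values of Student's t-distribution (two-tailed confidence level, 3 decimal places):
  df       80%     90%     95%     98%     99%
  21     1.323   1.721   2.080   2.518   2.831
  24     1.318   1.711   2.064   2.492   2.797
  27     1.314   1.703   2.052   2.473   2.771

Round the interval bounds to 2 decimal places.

The population standard deviation σ is unknown (only the sample standard deviation s is given), so use a t-interval with df = n - 1 = 22 - 1 = 21.

For 95% confidence with df = 21, t* = 2.080 (from t-table)

Standard error: SE = s/√n = 15/√22 = 3.198011

Margin of error: E = t* × SE = 2.080 × 3.198011 = 6.6519

T-interval: x̄ ± E = 44 ± 6.6519 = (37.3481, 50.6519)

Rounded to 2 decimal places:

(37.35, 50.65)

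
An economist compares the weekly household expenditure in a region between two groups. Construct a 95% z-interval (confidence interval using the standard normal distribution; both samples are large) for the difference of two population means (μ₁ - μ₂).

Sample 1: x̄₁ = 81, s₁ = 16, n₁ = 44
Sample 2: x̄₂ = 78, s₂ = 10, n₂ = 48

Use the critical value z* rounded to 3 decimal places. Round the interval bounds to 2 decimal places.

Both samples are large (n₁ = 44 ≥ 30, n₂ = 48 ≥ 30), so a z-interval for the difference of means applies.

Point estimate: x̄₁ - x̄₂ = 81 - 78 = 3

Standard error: SE = √(s₁²/n₁ + s₂²/n₂)
= √(16²/44 + 10²/48)
= √(5.818182 + 2.083333)
= 2.810963

For 95% confidence, z* = 1.96 (from standard normal table)
Margin of error: E = z* × SE = 1.96 × 2.810963 = 5.5095

Z-interval: (x̄₁ - x̄₂) ± E = 3 ± 5.5095 = (-2.5095, 8.5095)

Rounded to 2 decimal places:

(-2.51, 8.51)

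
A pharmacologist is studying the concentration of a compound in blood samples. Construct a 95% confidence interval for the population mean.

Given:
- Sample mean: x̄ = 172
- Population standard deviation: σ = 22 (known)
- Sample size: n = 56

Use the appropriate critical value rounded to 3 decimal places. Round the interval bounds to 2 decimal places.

The population standard deviation σ is known, so use a z-interval (standard normal critical value).

For 95% confidence, z* = 1.96 (from standard normal table)

Standard error: SE = σ/√n = 22/√56 = 2.939874

Margin of error: E = z* × SE = 1.96 × 2.939874 = 5.7622

Z-interval: x̄ ± E = 172 ± 5.7622 = (166.2378, 177.7622)

Rounded to 2 decimal places:

(166.24, 177.76)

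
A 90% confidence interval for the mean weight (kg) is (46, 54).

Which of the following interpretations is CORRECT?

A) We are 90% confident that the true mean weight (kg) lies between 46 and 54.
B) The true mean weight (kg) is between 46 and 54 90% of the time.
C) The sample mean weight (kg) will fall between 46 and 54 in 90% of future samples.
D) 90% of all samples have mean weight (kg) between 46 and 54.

A confidence interval represents our confidence in the procedure, not a probability statement about the parameter.

Key concept: If we repeated this sampling process many times and computed a 90% CI each time, about 90% of those intervals would contain the true population parameter.

For this specific interval (46, 54):
- Midpoint (point estimate): 50
- Margin of error: 4

The correct interpretation is the one stating confidence that the true parameter lies in the interval — option A.

A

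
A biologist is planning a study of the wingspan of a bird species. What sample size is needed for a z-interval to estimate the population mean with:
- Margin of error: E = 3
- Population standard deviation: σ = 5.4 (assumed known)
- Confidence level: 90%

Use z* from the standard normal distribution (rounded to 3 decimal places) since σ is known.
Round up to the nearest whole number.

Using z* since population σ is known (z-interval formula).

For 90% confidence, z* = 1.645 (from standard normal table)

Sample size formula for z-interval: n = (z*σ/E)²

n = (1.645 × 5.4 / 3)²
  = (2.961000)²
  = 8.7675

Round up to the nearest whole number: n = 9

9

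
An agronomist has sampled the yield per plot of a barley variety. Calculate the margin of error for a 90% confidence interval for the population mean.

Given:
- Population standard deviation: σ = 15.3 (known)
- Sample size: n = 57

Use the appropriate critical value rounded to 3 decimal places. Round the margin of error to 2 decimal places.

The population standard deviation σ is known, so use the z-interval margin of error formula.

For 90% confidence, z* = 1.645 (from standard normal table)

Margin of error formula for z-interval: E = z* × σ/√n

E = 1.645 × 15.3/√57
  = 1.645 × 2.026535
  = 3.3336

Rounded to 2 decimal places:

3.33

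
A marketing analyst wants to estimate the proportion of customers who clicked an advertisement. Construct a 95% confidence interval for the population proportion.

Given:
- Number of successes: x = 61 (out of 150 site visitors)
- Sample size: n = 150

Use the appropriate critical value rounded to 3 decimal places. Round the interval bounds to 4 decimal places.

Sample proportion: p̂ = 61/150 = 0.406667

Check conditions for normal approximation:
  np̂ = 61 ≥ 10 ✓
  n(1-p̂) = 89 ≥ 10 ✓

The sample is large enough, so use a z-interval (normal approximation) for the proportion.

For 95% confidence, z* = 1.96 (from standard normal table)

Standard error: SE = √(p̂(1-p̂)/n) = √(0.406667×0.593333/150) = 0.04010726

Margin of error: E = z* × SE = 1.96 × 0.04010726 = 0.078610

Z-interval: p̂ ± E = 0.406667 ± 0.078610 = (0.328056, 0.485277)

Rounded to 4 decimal places:

(0.3281, 0.4853)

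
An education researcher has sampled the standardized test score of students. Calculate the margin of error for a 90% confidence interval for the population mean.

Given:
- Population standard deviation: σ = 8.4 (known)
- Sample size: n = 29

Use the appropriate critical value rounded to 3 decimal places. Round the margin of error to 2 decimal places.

The population standard deviation σ is known, so use the z-interval margin of error formula.

For 90% confidence, z* = 1.645 (from standard normal table)

Margin of error formula for z-interval: E = z* × σ/√n

E = 1.645 × 8.4/√29
  = 1.645 × 1.559841
  = 2.5659

Rounded to 2 decimal places:

2.57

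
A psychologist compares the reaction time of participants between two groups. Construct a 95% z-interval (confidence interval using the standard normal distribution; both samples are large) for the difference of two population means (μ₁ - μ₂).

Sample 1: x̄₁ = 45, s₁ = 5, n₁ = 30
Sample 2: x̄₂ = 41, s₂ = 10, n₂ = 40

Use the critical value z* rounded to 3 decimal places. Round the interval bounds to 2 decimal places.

Both samples are large (n₁ = 30 ≥ 30, n₂ = 40 ≥ 30), so a z-interval for the difference of means applies.

Point estimate: x̄₁ - x̄₂ = 45 - 41 = 4

Standard error: SE = √(s₁²/n₁ + s₂²/n₂)
= √(5²/30 + 10²/40)
= √(0.833333 + 2.500000)
= 1.825742

For 95% confidence, z* = 1.96 (from standard normal table)
Margin of error: E = z* × SE = 1.96 × 1.825742 = 3.5785

Z-interval: (x̄₁ - x̄₂) ± E = 4 ± 3.5785 = (0.4215, 7.5785)

Rounded to 2 decimal places:

(0.42, 7.58)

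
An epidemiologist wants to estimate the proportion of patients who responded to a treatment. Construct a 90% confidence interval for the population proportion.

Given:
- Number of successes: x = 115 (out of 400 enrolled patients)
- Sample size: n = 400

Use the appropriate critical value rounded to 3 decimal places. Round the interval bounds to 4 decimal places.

Sample proportion: p̂ = 115/400 = 0.287500

Check conditions for normal approximation:
  np̂ = 115 ≥ 10 ✓
  n(1-p̂) = 285 ≥ 10 ✓

The sample is large enough, so use a z-interval (normal approximation) for the proportion.

For 90% confidence, z* = 1.645 (from standard normal table)

Standard error: SE = √(p̂(1-p̂)/n) = √(0.287500×0.712500/400) = 0.02262983

Margin of error: E = z* × SE = 1.645 × 0.02262983 = 0.037226

Z-interval: p̂ ± E = 0.287500 ± 0.037226 = (0.250274, 0.324726)

Rounded to 4 decimal places:

(0.2503, 0.3247)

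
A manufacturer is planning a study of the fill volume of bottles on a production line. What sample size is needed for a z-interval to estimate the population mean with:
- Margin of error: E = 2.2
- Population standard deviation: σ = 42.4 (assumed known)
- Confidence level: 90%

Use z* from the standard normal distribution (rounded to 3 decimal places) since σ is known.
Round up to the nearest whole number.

Using z* since population σ is known (z-interval formula).

For 90% confidence, z* = 1.645 (from standard normal table)

Sample size formula for z-interval: n = (z*σ/E)²

n = (1.645 × 42.4 / 2.2)²
  = (31.703636)²
  = 1005.1206

Round up to the nearest whole number: n = 1006

1006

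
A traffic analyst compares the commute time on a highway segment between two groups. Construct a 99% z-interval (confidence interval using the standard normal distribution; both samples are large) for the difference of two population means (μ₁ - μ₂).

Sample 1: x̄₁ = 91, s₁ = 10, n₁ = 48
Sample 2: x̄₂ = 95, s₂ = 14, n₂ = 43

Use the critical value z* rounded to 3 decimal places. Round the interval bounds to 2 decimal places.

Both samples are large (n₁ = 48 ≥ 30, n₂ = 43 ≥ 30), so a z-interval for the difference of means applies.

Point estimate: x̄₁ - x̄₂ = 91 - 95 = -4

Standard error: SE = √(s₁²/n₁ + s₂²/n₂)
= √(10²/48 + 14²/43)
= √(2.083333 + 4.558140)
= 2.577106

For 99% confidence, z* = 2.576 (from standard normal table)
Margin of error: E = z* × SE = 2.576 × 2.577106 = 6.6386

Z-interval: (x̄₁ - x̄₂) ± E = -4 ± 6.6386 = (-10.6386, 2.6386)

Rounded to 2 decimal places:

(-10.64, 2.64)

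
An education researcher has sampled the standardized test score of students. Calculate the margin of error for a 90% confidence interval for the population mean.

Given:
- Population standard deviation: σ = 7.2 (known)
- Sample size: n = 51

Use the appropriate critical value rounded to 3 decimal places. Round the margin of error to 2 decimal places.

The population standard deviation σ is known, so use the z-interval margin of error formula.

For 90% confidence, z* = 1.645 (from standard normal table)

Margin of error formula for z-interval: E = z* × σ/√n

E = 1.645 × 7.2/√51
  = 1.645 × 1.008202
  = 1.6585

Rounded to 2 decimal places:

1.66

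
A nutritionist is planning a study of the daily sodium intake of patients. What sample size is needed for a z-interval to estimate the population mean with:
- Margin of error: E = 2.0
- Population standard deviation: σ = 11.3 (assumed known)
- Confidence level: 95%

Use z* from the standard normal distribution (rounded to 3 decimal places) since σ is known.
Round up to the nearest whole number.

Using z* since population σ is known (z-interval formula).

For 95% confidence, z* = 1.96 (from standard normal table)

Sample size formula for z-interval: n = (z*σ/E)²

n = (1.96 × 11.3 / 2.0)²
  = (11.074000)²
  = 122.6335

Round up to the nearest whole number: n = 123

123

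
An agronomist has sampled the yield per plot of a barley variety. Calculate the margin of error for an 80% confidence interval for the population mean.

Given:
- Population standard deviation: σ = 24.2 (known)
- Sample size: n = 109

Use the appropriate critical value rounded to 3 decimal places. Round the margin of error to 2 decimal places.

The population standard deviation σ is known, so use the z-interval margin of error formula.

For 80% confidence, z* = 1.282 (from standard normal table)

Margin of error formula for z-interval: E = z* × σ/√n

E = 1.282 × 24.2/√109
  = 1.282 × 2.317940
  = 2.9716

Rounded to 2 decimal places:

2.97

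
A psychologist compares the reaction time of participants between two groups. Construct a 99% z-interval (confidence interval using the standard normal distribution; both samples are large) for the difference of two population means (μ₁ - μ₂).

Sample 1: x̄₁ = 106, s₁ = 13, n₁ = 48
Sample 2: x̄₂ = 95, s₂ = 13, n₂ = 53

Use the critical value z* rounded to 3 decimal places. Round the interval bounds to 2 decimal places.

Both samples are large (n₁ = 48 ≥ 30, n₂ = 53 ≥ 30), so a z-interval for the difference of means applies.

Point estimate: x̄₁ - x̄₂ = 106 - 95 = 11

Standard error: SE = √(s₁²/n₁ + s₂²/n₂)
= √(13²/48 + 13²/53)
= √(3.520833 + 3.188679)
= 2.590273

For 99% confidence, z* = 2.576 (from standard normal table)
Margin of error: E = z* × SE = 2.576 × 2.590273 = 6.6725

Z-interval: (x̄₁ - x̄₂) ± E = 11 ± 6.6725 = (4.3275, 17.6725)

Rounded to 2 decimal places:

(4.33, 17.67)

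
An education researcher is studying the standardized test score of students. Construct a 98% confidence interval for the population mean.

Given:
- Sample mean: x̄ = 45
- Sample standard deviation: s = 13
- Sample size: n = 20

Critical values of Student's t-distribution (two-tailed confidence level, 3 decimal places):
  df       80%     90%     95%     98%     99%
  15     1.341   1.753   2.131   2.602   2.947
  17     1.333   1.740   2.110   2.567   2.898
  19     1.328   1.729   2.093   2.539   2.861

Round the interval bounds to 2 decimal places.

The population standard deviation σ is unknown (only the sample standard deviation s is given), so use a t-interval with df = n - 1 = 20 - 1 = 19.

For 98% confidence with df = 19, t* = 2.539 (from t-table)

Standard error: SE = s/√n = 13/√20 = 2.906888

Margin of error: E = t* × SE = 2.539 × 2.906888 = 7.3806

T-interval: x̄ ± E = 45 ± 7.3806 = (37.6194, 52.3806)

Rounded to 2 decimal places:

(37.62, 52.38)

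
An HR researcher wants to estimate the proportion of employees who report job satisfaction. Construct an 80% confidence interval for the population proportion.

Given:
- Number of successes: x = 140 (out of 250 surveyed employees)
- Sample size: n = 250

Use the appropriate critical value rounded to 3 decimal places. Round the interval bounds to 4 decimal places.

Sample proportion: p̂ = 140/250 = 0.560000

Check conditions for normal approximation:
  np̂ = 140 ≥ 10 ✓
  n(1-p̂) = 110 ≥ 10 ✓

The sample is large enough, so use a z-interval (normal approximation) for the proportion.

For 80% confidence, z* = 1.282 (from standard normal table)

Standard error: SE = √(p̂(1-p̂)/n) = √(0.560000×0.440000/250) = 0.03139427

Margin of error: E = z* × SE = 1.282 × 0.03139427 = 0.040247

Z-interval: p̂ ± E = 0.560000 ± 0.040247 = (0.519753, 0.600247)

Rounded to 4 decimal places:

(0.5198, 0.6002)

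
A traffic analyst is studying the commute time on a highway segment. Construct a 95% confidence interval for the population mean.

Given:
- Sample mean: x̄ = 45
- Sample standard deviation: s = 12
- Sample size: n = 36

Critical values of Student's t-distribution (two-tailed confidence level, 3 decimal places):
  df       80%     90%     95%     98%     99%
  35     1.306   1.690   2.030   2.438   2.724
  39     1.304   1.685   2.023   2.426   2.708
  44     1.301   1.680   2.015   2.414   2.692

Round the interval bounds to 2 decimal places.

The population standard deviation σ is unknown (only the sample standard deviation s is given), so use a t-interval with df = n - 1 = 36 - 1 = 35.

For 95% confidence with df = 35, t* = 2.030 (from t-table)

Standard error: SE = s/√n = 12/√36 = 2.000000

Margin of error: E = t* × SE = 2.030 × 2.000000 = 4.0600

T-interval: x̄ ± E = 45 ± 4.0600 = (40.9400, 49.0600)

Rounded to 2 decimal places:

(40.94, 49.06)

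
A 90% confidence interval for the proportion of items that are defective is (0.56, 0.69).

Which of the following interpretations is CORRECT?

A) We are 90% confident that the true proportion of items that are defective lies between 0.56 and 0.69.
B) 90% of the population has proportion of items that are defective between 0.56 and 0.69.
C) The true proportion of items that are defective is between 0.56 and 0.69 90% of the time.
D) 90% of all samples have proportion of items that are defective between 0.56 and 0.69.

A confidence interval represents our confidence in the procedure, not a probability statement about the parameter.

Key concept: If we repeated this sampling process many times and computed a 90% CI each time, about 90% of those intervals would contain the true population parameter.

For this specific interval (0.56, 0.69):
- Midpoint (point estimate): 0.625
- Margin of error: 0.065

The correct interpretation is the one stating confidence that the true parameter lies in the interval — option A.

A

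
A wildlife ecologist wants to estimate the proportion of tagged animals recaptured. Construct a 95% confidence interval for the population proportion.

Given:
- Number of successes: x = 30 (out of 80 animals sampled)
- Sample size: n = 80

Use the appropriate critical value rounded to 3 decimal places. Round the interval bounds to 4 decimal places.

Sample proportion: p̂ = 30/80 = 0.375000

Check conditions for normal approximation:
  np̂ = 30 ≥ 10 ✓
  n(1-p̂) = 50 ≥ 10 ✓

The sample is large enough, so use a z-interval (normal approximation) for the proportion.

For 95% confidence, z* = 1.96 (from standard normal table)

Standard error: SE = √(p̂(1-p̂)/n) = √(0.375000×0.625000/80) = 0.05412659

Margin of error: E = z* × SE = 1.96 × 0.05412659 = 0.106088

Z-interval: p̂ ± E = 0.375000 ± 0.106088 = (0.268912, 0.481088)

Rounded to 4 decimal places:

(0.2689, 0.4811)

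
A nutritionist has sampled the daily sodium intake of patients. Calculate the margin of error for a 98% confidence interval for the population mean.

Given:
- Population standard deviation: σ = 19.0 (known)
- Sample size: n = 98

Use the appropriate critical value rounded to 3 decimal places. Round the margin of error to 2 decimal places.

The population standard deviation σ is known, so use the z-interval margin of error formula.

For 98% confidence, z* = 2.326 (from standard normal table)

Margin of error formula for z-interval: E = z* × σ/√n

E = 2.326 × 19.0/√98
  = 2.326 × 1.919290
  = 4.4643

Rounded to 2 decimal places:

4.46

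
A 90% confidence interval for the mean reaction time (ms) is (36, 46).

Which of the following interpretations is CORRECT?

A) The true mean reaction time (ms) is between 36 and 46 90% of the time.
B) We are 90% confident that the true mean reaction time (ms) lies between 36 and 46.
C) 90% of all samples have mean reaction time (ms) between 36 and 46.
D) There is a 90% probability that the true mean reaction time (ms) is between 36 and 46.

A confidence interval represents our confidence in the procedure, not a probability statement about the parameter.

Key concept: If we repeated this sampling process many times and computed a 90% CI each time, about 90% of those intervals would contain the true population parameter.

For this specific interval (36, 46):
- Midpoint (point estimate): 41
- Margin of error: 5

The correct interpretation is the one stating confidence that the true parameter lies in the interval — option B.

B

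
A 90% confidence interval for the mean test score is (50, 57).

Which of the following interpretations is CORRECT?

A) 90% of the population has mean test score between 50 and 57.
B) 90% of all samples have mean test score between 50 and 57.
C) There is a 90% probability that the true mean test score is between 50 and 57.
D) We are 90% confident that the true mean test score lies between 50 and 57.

A confidence interval represents our confidence in the procedure, not a probability statement about the parameter.

Key concept: If we repeated this sampling process many times and computed a 90% CI each time, about 90% of those intervals would contain the true population parameter.

For this specific interval (50, 57):
- Midpoint (point estimate): 53.5
- Margin of error: 3.5

The correct interpretation is the one stating confidence that the true parameter lies in the interval — option D.

D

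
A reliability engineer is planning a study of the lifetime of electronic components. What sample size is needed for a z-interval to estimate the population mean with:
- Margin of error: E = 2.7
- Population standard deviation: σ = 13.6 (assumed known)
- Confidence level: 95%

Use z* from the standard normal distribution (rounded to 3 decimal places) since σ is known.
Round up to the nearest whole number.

Using z* since population σ is known (z-interval formula).

For 95% confidence, z* = 1.96 (from standard normal table)

Sample size formula for z-interval: n = (z*σ/E)²

n = (1.96 × 13.6 / 2.7)²
  = (9.872593)²
  = 97.4681

Round up to the nearest whole number: n = 98

98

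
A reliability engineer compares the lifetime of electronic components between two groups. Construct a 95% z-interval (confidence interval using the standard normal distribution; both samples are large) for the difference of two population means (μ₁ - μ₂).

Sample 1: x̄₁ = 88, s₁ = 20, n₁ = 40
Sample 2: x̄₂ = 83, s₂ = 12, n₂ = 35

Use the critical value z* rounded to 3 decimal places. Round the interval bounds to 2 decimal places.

Both samples are large (n₁ = 40 ≥ 30, n₂ = 35 ≥ 30), so a z-interval for the difference of means applies.

Point estimate: x̄₁ - x̄₂ = 88 - 83 = 5

Standard error: SE = √(s₁²/n₁ + s₂²/n₂)
= √(20²/40 + 12²/35)
= √(10.000000 + 4.114286)
= 3.756898

For 95% confidence, z* = 1.96 (from standard normal table)
Margin of error: E = z* × SE = 1.96 × 3.756898 = 7.3635

Z-interval: (x̄₁ - x̄₂) ± E = 5 ± 7.3635 = (-2.3635, 12.3635)

Rounded to 2 decimal places:

(-2.36, 12.36)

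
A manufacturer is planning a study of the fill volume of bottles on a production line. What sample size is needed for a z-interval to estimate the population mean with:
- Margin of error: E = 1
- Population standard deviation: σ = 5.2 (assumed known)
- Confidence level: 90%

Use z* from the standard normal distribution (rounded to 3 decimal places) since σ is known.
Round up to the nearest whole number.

Using z* since population σ is known (z-interval formula).

For 90% confidence, z* = 1.645 (from standard normal table)

Sample size formula for z-interval: n = (z*σ/E)²

n = (1.645 × 5.2 / 1)²
  = (8.554000)²
  = 73.1709

Round up to the nearest whole number: n = 74

74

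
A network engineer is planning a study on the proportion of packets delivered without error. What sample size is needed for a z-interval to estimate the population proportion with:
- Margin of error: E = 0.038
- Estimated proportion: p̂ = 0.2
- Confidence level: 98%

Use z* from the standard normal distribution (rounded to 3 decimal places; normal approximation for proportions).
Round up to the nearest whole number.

Using z* for proportion z-interval (normal approximation).

For 98% confidence, z* = 2.326 (from standard normal table)

Sample size formula for proportion z-interval: n = z*²p̂(1-p̂)/E²

n = 2.326² × 0.2 × 0.8 / 0.038²
  = 5.410276 × 0.16 / 0.001444
  = 599.4766

Round up to the nearest whole number: n = 600

600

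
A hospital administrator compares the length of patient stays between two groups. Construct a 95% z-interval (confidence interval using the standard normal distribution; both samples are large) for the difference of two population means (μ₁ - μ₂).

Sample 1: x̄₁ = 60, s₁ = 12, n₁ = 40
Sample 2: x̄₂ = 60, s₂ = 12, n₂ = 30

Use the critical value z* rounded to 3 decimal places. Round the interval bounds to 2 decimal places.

Both samples are large (n₁ = 40 ≥ 30, n₂ = 30 ≥ 30), so a z-interval for the difference of means applies.

Point estimate: x̄₁ - x̄₂ = 60 - 60 = 0

Standard error: SE = √(s₁²/n₁ + s₂²/n₂)
= √(12²/40 + 12²/30)
= √(3.600000 + 4.800000)
= 2.898275

For 95% confidence, z* = 1.96 (from standard normal table)
Margin of error: E = z* × SE = 1.96 × 2.898275 = 5.6806

Z-interval: (x̄₁ - x̄₂) ± E = 0 ± 5.6806 = (-5.6806, 5.6806)

Rounded to 2 decimal places:

(-5.68, 5.68)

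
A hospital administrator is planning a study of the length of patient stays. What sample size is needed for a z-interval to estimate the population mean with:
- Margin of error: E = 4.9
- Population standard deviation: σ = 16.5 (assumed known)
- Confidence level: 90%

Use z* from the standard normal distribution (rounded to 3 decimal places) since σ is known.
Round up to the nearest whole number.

Using z* since population σ is known (z-interval formula).

For 90% confidence, z* = 1.645 (from standard normal table)

Sample size formula for z-interval: n = (z*σ/E)²

n = (1.645 × 16.5 / 4.9)²
  = (5.539286)²
  = 30.6837

Round up to the nearest whole number: n = 31

31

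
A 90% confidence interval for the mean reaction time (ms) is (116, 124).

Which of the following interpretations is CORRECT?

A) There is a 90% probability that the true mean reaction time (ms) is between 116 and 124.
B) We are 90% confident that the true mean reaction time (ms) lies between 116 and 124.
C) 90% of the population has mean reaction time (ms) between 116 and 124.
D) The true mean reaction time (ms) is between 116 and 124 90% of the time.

A confidence interval represents our confidence in the procedure, not a probability statement about the parameter.

Key concept: If we repeated this sampling process many times and computed a 90% CI each time, about 90% of those intervals would contain the true population parameter.

For this specific interval (116, 124):
- Midpoint (point estimate): 120
- Margin of error: 4

The correct interpretation is the one stating confidence that the true parameter lies in the interval — option B.

B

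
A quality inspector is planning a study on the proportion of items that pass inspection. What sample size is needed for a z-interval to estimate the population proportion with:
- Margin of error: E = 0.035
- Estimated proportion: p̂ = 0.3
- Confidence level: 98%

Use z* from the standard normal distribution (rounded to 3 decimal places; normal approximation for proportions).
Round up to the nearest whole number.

Using z* for proportion z-interval (normal approximation).

For 98% confidence, z* = 2.326 (from standard normal table)

Sample size formula for proportion z-interval: n = z*²p̂(1-p̂)/E²

n = 2.326² × 0.3 × 0.7 / 0.035²
  = 5.410276 × 0.21 / 0.001225
  = 927.4759

Round up to the nearest whole number: n = 928

928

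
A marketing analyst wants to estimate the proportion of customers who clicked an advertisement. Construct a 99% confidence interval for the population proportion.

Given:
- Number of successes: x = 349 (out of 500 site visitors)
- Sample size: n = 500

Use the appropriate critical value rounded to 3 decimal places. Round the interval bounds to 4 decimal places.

Sample proportion: p̂ = 349/500 = 0.698000

Check conditions for normal approximation:
  np̂ = 349 ≥ 10 ✓
  n(1-p̂) = 151 ≥ 10 ✓

The sample is large enough, so use a z-interval (normal approximation) for the proportion.

For 99% confidence, z* = 2.576 (from standard normal table)

Standard error: SE = √(p̂(1-p̂)/n) = √(0.698000×0.302000/500) = 0.02053271

Margin of error: E = z* × SE = 2.576 × 0.02053271 = 0.052892

Z-interval: p̂ ± E = 0.698000 ± 0.052892 = (0.645108, 0.750892)

Rounded to 4 decimal places:

(0.6451, 0.7509)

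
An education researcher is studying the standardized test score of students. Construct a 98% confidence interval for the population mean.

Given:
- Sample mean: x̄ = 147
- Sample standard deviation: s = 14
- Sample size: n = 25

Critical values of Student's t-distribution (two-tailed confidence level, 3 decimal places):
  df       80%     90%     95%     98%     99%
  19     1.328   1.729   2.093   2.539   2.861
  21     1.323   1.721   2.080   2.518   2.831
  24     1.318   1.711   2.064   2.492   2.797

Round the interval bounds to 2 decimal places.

The population standard deviation σ is unknown (only the sample standard deviation s is given), so use a t-interval with df = n - 1 = 25 - 1 = 24.

For 98% confidence with df = 24, t* = 2.492 (from t-table)

Standard error: SE = s/√n = 14/√25 = 2.800000

Margin of error: E = t* × SE = 2.492 × 2.800000 = 6.9776

T-interval: x̄ ± E = 147 ± 6.9776 = (140.0224, 153.9776)

Rounded to 2 decimal places:

(140.02, 153.98)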